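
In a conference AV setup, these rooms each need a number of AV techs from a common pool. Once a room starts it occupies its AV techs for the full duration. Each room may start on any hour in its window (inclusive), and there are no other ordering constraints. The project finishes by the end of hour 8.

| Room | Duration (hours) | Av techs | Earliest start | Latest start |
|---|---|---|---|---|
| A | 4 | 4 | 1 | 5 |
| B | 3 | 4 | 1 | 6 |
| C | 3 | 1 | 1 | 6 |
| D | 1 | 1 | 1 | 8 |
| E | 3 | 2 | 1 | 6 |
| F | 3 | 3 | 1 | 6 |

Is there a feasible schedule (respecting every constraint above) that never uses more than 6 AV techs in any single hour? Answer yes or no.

The minimum achievable peak is 7; 6 < 7, so no feasible schedule stays within the cap.

no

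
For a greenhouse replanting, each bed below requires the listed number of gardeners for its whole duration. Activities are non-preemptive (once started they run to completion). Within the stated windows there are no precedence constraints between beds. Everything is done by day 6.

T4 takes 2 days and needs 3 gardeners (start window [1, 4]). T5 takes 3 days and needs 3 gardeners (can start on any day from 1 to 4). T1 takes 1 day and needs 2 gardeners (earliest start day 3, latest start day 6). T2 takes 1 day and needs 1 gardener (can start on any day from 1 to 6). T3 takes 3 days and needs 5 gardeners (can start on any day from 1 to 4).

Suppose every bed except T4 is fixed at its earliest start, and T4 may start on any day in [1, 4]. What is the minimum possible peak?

T4@1: d1:12  d2:11  d3:10  d4:0  d5:0  d6:0 → peak 12
T4@2: d1:9  d2:11  d3:13  d4:0  d5:0  d6:0 → peak 13
T4@3: d1:9  d2:8  d3:13  d4:3  d5:0  d6:0 → peak 13
T4@4: d1:9  d2:8  d3:10  d4:3  d5:3  d6:0 → peak 10
Best is T4@4, peak 10.

10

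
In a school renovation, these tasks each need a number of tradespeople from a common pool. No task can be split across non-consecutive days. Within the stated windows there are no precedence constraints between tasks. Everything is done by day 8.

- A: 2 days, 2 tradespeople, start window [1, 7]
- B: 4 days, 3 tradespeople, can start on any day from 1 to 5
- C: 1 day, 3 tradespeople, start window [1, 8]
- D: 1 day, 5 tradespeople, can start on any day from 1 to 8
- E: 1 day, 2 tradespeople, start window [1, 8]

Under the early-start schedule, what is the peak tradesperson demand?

Early-start schedule: A@1, B@1, C@1, D@1, E@1.
Load per day: day 1: 15, day 2: 5, day 3: 3, day 4: 3, day 5: 0, day 6: 0, day 7: 0, day 8: 0.
Peak is 15.

15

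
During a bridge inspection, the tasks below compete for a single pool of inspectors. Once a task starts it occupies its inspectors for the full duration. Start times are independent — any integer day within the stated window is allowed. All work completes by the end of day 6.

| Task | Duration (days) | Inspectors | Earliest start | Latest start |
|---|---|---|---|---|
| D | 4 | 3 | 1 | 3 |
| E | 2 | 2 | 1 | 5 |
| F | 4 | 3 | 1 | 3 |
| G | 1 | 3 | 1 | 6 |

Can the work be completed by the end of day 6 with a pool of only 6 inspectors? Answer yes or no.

Schedule D@1, E@1, F@3, G@5: d1:5  d2:5  d3:6  d4:6  d5:6  d6:3 — peak 6 ≤ 6.

yes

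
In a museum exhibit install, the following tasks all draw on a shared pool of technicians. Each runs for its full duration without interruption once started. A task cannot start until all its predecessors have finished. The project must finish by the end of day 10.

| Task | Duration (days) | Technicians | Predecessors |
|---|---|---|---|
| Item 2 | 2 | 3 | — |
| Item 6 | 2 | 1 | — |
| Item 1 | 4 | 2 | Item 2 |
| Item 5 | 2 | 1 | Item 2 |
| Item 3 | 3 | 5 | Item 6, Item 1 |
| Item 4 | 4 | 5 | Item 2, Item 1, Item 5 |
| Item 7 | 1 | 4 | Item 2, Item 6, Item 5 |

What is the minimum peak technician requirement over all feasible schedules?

Schedule Item 2@1, Item 6@1, Item 1@3, Item 5@3, Item 3@7, Item 4@7, Item 7@5: d1:4  d2:4  d3:3  d4:3  d5:6  d6:2  d7:10  d8:10  d9:10  d10:5 — peak 10.

10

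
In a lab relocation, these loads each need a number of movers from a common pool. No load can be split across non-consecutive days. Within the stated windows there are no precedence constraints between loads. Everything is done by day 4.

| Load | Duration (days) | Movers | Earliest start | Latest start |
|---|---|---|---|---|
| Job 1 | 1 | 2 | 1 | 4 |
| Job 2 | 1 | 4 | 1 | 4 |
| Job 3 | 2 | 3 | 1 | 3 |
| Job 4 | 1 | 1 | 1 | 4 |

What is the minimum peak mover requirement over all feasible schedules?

4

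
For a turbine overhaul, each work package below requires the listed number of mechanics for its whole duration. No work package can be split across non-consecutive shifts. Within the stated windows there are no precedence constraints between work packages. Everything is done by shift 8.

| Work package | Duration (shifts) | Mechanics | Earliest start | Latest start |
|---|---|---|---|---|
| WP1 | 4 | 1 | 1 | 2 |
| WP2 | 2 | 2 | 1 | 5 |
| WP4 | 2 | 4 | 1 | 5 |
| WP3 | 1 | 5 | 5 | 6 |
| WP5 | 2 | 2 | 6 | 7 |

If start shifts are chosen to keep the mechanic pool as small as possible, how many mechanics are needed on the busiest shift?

Early-start (WP1@1, WP2@1, WP4@1, WP3@5, WP5@6) gives peak 7: s1:7  s2:7  s3:1  s4:1  s5:5  s6:2  s7:2  s8:0.
Shift WP4→3.
Schedule WP1@1, WP2@1, WP4@3, WP3@5, WP5@6: s1:3  s2:3  s3:5  s4:5  s5:5  s6:2  s7:2  s8:0 — peak 5.

5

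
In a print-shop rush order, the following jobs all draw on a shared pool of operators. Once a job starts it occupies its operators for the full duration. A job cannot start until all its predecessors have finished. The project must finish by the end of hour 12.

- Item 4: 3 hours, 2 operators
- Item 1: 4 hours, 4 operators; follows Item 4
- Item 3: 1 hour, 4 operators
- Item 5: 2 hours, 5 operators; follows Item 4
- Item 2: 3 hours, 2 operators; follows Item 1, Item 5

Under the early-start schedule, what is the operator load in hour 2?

At early start, hour 2 has: Item 4.
Demand: 2 = 2.

2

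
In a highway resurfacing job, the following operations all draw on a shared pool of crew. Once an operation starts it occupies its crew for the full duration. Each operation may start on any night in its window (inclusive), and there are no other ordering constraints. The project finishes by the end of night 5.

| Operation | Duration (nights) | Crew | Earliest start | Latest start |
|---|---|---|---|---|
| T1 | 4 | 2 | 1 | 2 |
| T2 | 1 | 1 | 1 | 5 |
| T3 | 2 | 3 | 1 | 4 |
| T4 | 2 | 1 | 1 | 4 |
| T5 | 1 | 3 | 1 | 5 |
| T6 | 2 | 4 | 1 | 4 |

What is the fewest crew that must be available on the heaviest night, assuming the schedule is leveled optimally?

Early-start (T1@1, T2@1, T3@1, T4@1, T5@1, T6@1) gives peak 14: n1:14  n2:10  n3:2  n4:2  n5:0.
Shift T4→2, T5→3, T6→4.
Schedule T1@1, T2@1, T3@1, T4@2, T5@3, T6@4: n1:6  n2:6  n3:6  n4:6  n5:4 — peak 6.
Total crew member-nights = 28 over 5 nights ⇒ peak ≥ ⌈28/5⌉ = 6, so 6 is optimal.

6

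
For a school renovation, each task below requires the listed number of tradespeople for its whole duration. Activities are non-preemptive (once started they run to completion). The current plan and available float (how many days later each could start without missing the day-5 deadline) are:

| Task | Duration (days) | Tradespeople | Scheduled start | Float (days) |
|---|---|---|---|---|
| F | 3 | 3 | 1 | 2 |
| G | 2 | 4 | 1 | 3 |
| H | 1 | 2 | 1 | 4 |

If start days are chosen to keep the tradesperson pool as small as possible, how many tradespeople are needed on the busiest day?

Early-start (F@1, G@1, H@1) gives peak 9: d1:9  d2:7  d3:3  d4:0  d5:0.
Shift G→4.
Schedule F@1, G@4, H@1: d1:5  d2:3  d3:3  d4:4  d5:4 — peak 5.

5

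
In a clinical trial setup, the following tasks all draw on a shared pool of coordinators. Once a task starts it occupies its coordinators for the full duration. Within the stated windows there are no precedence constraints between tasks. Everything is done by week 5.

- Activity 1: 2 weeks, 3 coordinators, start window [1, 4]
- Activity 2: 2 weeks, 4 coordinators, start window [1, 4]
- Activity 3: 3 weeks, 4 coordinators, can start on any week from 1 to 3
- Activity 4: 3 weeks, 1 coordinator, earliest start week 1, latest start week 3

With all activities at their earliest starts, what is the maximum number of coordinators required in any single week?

Early-start schedule: Activity 1@1, Activity 2@1, Activity 3@1, Activity 4@1.
Load per week: week 1: 12, week 2: 12, week 3: 5, week 4: 0, week 5: 0.
Peak is 12.

12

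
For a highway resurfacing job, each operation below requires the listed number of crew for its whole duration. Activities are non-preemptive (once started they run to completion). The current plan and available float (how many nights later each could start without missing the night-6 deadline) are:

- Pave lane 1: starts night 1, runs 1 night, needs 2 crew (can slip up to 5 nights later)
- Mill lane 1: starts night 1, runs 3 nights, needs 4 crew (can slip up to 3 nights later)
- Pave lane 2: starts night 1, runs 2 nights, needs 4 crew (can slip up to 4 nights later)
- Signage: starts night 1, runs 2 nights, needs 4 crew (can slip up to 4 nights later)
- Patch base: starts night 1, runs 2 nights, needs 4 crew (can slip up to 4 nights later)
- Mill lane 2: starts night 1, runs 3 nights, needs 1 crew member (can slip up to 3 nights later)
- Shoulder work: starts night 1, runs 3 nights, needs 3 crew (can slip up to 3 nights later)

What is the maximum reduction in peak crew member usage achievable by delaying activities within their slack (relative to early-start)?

13

Early-start peak: n1:22  n2:20  n3:8  n4:0  n5:0  n6:0 ⇒ 22.
Leveled (Pave lane 1@1, Mill lane 1@4, Pave lane 2@1, Signage@3, Patch base@5, Mill lane 2@2, Shoulder work@1): n1:9  n2:8  n3:8  n4:9  n5:8  n6:8 ⇒ 9.
Reduction 22 − 9 = 13.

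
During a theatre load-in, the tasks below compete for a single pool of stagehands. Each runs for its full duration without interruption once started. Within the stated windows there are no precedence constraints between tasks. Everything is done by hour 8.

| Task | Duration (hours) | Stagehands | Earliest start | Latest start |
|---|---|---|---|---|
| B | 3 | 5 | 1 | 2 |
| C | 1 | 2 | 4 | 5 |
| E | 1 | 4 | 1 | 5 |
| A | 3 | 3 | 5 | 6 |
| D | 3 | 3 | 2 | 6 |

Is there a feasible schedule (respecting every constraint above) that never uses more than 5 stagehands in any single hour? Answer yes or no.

The minimum achievable peak is 6; 5 < 6, so no feasible schedule stays within the cap.

no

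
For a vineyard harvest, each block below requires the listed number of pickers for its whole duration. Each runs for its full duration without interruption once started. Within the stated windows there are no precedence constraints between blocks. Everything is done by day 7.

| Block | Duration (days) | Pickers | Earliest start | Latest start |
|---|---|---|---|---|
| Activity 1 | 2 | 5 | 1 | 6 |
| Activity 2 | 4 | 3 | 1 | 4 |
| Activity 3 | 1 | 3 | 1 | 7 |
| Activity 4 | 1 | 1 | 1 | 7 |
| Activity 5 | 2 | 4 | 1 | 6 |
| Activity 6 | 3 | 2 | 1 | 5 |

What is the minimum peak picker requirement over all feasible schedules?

7

Early-start (Activity 1@1, Activity 2@1, Activity 3@1, Activity 4@1, Activity 5@1, Activity 6@1) gives peak 18: d1:18  d2:14  d3:5  d4:3  d5:0  d6:0  d7:0.
Shift Activity 2→3, Activity 3→4, Activity 4→3, Activity 5→5.
Schedule Activity 1@1, Activity 2@3, Activity 3@4, Activity 4@3, Activity 5@5, Activity 6@1: d1:7  d2:7  d3:6  d4:6  d5:7  d6:7  d7:0 — peak 7.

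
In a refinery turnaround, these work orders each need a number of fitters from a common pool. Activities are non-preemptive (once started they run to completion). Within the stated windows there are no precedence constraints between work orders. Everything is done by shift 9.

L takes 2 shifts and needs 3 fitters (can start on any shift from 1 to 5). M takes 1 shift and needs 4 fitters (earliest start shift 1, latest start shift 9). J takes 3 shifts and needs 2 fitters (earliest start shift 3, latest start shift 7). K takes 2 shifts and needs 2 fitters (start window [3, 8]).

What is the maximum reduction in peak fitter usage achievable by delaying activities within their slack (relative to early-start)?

3

Early-start peak: s1:7  s2:3  s3:4  s4:4  s5:2  s6:0  s7:0  s8:0  s9:0 ⇒ 7.
Leveled (L@1, M@3, J@4, K@4): s1:3  s2:3  s3:4  s4:4  s5:4  s6:2  s7:0  s8:0  s9:0 ⇒ 4.
Reduction 7 − 4 = 3.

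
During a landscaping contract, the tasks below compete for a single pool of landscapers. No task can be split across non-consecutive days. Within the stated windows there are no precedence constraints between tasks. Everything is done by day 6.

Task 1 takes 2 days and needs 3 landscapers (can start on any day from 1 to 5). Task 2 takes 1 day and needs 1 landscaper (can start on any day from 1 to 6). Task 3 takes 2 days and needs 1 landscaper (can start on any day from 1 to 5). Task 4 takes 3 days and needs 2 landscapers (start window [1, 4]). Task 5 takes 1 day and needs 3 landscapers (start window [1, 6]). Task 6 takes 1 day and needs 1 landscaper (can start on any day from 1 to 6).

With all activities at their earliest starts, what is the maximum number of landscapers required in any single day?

11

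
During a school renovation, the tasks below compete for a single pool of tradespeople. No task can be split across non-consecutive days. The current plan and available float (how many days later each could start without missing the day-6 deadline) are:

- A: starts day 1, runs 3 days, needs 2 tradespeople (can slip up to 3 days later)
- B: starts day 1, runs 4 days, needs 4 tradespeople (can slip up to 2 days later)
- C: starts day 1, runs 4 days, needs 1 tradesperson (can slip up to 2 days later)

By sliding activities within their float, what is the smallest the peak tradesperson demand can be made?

7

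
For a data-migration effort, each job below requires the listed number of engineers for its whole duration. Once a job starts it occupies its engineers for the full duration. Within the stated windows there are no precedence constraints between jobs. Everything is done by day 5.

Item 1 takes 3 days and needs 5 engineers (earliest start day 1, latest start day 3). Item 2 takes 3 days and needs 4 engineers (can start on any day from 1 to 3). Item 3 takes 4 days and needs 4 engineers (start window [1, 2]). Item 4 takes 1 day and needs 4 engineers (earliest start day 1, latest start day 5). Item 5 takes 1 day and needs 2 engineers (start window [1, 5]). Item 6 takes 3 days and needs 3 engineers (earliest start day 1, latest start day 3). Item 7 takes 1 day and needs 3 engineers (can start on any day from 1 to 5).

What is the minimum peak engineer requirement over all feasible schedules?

16

Early-start (Item 1@1, Item 2@1, Item 3@1, Item 4@1, Item 5@1, Item 6@1, Item 7@1) gives peak 25: d1:25  d2:16  d3:16  d4:4  d5:0.
Shift Item 4→4, Item 6→2, Item 7→4.
Schedule Item 1@1, Item 2@1, Item 3@1, Item 4@4, Item 5@1, Item 6@2, Item 7@4: d1:15  d2:16  d3:16  d4:14  d5:0 — peak 16.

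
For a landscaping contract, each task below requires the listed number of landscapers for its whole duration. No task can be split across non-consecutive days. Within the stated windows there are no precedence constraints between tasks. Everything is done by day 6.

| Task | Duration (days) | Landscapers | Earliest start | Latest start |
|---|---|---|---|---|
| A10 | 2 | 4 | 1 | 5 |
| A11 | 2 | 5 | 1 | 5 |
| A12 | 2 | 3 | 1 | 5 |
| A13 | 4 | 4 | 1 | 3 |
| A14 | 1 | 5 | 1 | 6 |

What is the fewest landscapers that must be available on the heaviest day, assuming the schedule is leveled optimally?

9

Early-start (A10@1, A11@1, A12@1, A13@1, A14@1) gives peak 21: d1:21  d2:16  d3:4  d4:4  d5:0  d6:0.
Shift A12→3, A13→3, A14→5.
Schedule A10@1, A11@1, A12@3, A13@3, A14@5: d1:9  d2:9  d3:7  d4:7  d5:9  d6:4 — peak 9.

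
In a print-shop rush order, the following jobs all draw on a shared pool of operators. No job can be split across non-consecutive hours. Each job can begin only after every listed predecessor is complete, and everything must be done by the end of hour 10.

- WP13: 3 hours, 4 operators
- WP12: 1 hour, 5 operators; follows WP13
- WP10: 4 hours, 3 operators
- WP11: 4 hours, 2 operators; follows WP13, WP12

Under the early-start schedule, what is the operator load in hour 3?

7

At early start, hour 3 has: WP13, WP10.
Demand: 4 + 3 = 7.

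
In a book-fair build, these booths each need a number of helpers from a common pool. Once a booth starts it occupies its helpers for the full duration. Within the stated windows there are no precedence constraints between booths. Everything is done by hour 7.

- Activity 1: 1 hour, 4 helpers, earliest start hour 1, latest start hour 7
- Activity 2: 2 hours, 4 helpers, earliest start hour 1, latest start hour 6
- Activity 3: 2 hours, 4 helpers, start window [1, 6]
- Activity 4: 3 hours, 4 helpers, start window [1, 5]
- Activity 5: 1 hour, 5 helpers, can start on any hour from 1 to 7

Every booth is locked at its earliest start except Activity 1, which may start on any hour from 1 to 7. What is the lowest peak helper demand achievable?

Activity 1@1: h1:21  h2:12  h3:4  h4:0  h5:0  h6:0  h7:0 → peak 21
Activity 1@2: h1:17  h2:16  h3:4  h4:0  h5:0  h6:0  h7:0 → peak 17
Activity 1@3: h1:17  h2:12  h3:8  h4:0  h5:0  h6:0  h7:0 → peak 17
Activity 1@4: h1:17  h2:12  h3:4  h4:4  h5:0  h6:0  h7:0 → peak 17
Activity 1@5: h1:17  h2:12  h3:4  h4:0  h5:4  h6:0  h7:0 → peak 17
Activity 1@6: h1:17  h2:12  h3:4  h4:0  h5:0  h6:4  h7:0 → peak 17
Activity 1@7: h1:17  h2:12  h3:4  h4:0  h5:0  h6:0  h7:4 → peak 17
Best is Activity 1@2, peak 17.

17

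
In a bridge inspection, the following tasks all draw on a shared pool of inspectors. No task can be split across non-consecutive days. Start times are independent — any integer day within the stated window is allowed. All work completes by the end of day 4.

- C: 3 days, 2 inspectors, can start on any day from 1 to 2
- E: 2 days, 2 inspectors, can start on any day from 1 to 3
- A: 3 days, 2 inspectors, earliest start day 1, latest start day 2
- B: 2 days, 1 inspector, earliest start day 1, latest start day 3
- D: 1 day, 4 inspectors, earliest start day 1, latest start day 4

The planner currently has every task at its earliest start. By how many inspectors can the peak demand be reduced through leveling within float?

5

Early-start peak: d1:11  d2:7  d3:4  d4:0 ⇒ 11.
Leveled (C@1, E@1, A@1, B@3, D@4): d1:6  d2:6  d3:5  d4:5 ⇒ 6.
Reduction 11 − 6 = 5.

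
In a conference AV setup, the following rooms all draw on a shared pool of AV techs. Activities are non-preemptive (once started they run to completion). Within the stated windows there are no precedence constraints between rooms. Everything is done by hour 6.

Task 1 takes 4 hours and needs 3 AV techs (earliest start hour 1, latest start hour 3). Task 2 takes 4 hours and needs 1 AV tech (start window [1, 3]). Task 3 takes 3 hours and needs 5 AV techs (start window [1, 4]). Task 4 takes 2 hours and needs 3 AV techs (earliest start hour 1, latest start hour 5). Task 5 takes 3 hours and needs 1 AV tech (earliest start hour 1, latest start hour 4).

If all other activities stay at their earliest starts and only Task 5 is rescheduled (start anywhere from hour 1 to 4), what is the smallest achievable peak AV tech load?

Task 5@1: h1:13  h2:13  h3:10  h4:4  h5:0  h6:0 → peak 13
Task 5@2: h1:12  h2:13  h3:10  h4:5  h5:0  h6:0 → peak 13
Task 5@3: h1:12  h2:12  h3:10  h4:5  h5:1  h6:0 → peak 12
Task 5@4: h1:12  h2:12  h3:9  h4:5  h5:1  h6:1 → peak 12
Best is Task 5@3, peak 12.

12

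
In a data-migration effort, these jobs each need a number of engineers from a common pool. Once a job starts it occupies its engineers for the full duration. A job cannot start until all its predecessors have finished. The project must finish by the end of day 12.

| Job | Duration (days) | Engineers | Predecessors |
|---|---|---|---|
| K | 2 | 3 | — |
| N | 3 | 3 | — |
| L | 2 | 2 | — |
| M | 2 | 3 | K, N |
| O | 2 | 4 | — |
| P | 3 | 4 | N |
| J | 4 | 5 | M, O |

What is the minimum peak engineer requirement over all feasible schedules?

7

Early-start (K@1, N@1, L@1, M@4, O@1, P@4, J@6) gives peak 12: d1:12  d2:12  d3:3  d4:7  d5:7  d6:9  d7:5  d8:5  d9:5  d10:0  d11:0  d12:0.
Shift L→3, M→5, O→4, P→6, J→9.
Schedule K@1, N@1, L@3, M@5, O@4, P@6, J@9: d1:6  d2:6  d3:5  d4:6  d5:7  d6:7  d7:4  d8:4  d9:5  d10:5  d11:5  d12:5 — peak 7.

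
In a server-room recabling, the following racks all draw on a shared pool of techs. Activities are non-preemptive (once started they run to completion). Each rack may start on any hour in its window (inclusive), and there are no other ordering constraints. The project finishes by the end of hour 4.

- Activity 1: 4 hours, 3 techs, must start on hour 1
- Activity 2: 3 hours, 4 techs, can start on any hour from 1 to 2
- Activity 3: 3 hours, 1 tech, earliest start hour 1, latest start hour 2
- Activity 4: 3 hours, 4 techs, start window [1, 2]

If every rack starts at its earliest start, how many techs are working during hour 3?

At early start, hour 3 has: Activity 1, Activity 2, Activity 3, Activity 4.
Demand: 3 + 4 + 1 + 4 = 12.

12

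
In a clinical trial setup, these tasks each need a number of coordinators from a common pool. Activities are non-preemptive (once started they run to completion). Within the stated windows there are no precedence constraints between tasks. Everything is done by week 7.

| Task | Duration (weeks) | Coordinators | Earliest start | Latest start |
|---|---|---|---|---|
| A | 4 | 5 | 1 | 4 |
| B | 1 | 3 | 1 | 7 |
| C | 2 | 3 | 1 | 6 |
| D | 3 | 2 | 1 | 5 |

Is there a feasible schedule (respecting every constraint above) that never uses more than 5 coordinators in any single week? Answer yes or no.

Schedule A@1, B@5, C@6, D@5: w1:5  w2:5  w3:5  w4:5  w5:5  w6:5  w7:5 — peak 5 ≤ 5.

yes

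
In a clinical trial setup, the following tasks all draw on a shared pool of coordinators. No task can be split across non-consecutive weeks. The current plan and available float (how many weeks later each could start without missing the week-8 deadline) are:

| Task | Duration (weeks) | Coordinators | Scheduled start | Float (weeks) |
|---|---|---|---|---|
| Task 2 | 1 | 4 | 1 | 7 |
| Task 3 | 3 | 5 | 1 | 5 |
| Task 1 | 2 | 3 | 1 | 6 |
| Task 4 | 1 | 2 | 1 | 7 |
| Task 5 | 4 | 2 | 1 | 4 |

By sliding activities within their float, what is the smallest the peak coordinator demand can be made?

5

Early-start (Task 2@1, Task 3@1, Task 1@1, Task 4@1, Task 5@1) gives peak 16: w1:16  w2:10  w3:7  w4:2  w5:0  w6:0  w7:0  w8:0.
Shift Task 3→2, Task 1→5, Task 4→7, Task 5→5.
Schedule Task 2@1, Task 3@2, Task 1@5, Task 4@7, Task 5@5: w1:4  w2:5  w3:5  w4:5  w5:5  w6:5  w7:4  w8:2 — peak 5.
Total coordinator-weeks = 35 over 8 weeks ⇒ peak ≥ ⌈35/8⌉ = 5, so 5 is optimal.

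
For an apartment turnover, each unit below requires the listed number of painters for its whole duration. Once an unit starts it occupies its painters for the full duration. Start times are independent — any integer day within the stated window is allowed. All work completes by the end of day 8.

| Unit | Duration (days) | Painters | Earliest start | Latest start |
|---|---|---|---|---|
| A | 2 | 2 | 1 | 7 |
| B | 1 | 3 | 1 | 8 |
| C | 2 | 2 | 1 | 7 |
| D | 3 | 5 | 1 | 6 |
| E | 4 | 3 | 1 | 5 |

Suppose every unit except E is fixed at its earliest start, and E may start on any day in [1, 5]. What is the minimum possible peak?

E@1: d1:15  d2:12  d3:8  d4:3  d5:0  d6:0  d7:0  d8:0 → peak 15
E@2: d1:12  d2:12  d3:8  d4:3  d5:3  d6:0  d7:0  d8:0 → peak 12
E@3: d1:12  d2:9  d3:8  d4:3  d5:3  d6:3  d7:0  d8:0 → peak 12
E@4: d1:12  d2:9  d3:5  d4:3  d5:3  d6:3  d7:3  d8:0 → peak 12
E@5: d1:12  d2:9  d3:5  d4:0  d5:3  d6:3  d7:3  d8:3 → peak 12
Best is E@2, peak 12.

12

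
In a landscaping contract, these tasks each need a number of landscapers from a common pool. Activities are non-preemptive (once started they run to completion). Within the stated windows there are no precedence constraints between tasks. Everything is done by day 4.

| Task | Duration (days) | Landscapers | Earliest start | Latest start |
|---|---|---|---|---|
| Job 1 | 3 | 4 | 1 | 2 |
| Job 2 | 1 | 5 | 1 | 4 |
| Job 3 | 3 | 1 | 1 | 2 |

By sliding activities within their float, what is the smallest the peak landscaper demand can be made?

Early-start (Job 1@1, Job 2@1, Job 3@1) gives peak 10: d1:10  d2:5  d3:5  d4:0.
Shift Job 2→4.
Schedule Job 1@1, Job 2@4, Job 3@1: d1:5  d2:5  d3:5  d4:5 — peak 5.
Total landscaper-days = 20 over 4 days ⇒ peak ≥ ⌈20/4⌉ = 5, so 5 is optimal.

5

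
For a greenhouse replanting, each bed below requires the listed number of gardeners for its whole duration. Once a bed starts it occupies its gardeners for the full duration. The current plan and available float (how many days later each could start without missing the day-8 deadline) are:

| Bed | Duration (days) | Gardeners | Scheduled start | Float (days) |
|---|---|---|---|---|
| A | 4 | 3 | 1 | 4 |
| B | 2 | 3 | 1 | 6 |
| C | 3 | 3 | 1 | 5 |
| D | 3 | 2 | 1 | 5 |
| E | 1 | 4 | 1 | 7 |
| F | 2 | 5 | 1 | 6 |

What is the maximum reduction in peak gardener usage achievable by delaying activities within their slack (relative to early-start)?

13

Early-start peak: d1:20  d2:16  d3:8  d4:3  d5:0  d6:0  d7:0  d8:0 ⇒ 20.
Leveled (A@1, B@1, C@3, D@5, E@6, F@7): d1:6  d2:6  d3:6  d4:6  d5:5  d6:6  d7:7  d8:5 ⇒ 7.
Reduction 20 − 7 = 13.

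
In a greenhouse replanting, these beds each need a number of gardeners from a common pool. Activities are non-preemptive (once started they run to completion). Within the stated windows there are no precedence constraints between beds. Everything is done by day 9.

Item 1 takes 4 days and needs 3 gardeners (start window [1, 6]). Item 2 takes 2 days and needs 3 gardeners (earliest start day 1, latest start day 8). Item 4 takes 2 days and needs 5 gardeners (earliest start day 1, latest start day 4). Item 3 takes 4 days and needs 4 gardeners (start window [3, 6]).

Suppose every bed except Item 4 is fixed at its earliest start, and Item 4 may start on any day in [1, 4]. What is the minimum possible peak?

Item 4@1: d1:11  d2:11  d3:7  d4:7  d5:4  d6:4  d7:0  d8:0  d9:0 → peak 11
Item 4@2: d1:6  d2:11  d3:12  d4:7  d5:4  d6:4  d7:0  d8:0  d9:0 → peak 12
Item 4@3: d1:6  d2:6  d3:12  d4:12  d5:4  d6:4  d7:0  d8:0  d9:0 → peak 12
Item 4@4: d1:6  d2:6  d3:7  d4:12  d5:9  d6:4  d7:0  d8:0  d9:0 → peak 12
Best is Item 4@1, peak 11.

11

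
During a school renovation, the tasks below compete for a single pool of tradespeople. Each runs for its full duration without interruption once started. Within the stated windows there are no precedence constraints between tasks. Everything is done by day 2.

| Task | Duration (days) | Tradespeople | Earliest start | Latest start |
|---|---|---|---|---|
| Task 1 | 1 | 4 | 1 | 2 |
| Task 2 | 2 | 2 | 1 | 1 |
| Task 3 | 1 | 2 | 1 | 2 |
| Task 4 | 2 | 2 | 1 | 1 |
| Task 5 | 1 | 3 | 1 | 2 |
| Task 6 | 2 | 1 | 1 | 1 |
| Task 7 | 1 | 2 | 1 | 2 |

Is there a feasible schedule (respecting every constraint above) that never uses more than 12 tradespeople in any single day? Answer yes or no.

Schedule Task 1@1, Task 2@1, Task 3@1, Task 4@1, Task 5@2, Task 6@1, Task 7@2: d1:11  d2:10 — peak 11 ≤ 12.

yes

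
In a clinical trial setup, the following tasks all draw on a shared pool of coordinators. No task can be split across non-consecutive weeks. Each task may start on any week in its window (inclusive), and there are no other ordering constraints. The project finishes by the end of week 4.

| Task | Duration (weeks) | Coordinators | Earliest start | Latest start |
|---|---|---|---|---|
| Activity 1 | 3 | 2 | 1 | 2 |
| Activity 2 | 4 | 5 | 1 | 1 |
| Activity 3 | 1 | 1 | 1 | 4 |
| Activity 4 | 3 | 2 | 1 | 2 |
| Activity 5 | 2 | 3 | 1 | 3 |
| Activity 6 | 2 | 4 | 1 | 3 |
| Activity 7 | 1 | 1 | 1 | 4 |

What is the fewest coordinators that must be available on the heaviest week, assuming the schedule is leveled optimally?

13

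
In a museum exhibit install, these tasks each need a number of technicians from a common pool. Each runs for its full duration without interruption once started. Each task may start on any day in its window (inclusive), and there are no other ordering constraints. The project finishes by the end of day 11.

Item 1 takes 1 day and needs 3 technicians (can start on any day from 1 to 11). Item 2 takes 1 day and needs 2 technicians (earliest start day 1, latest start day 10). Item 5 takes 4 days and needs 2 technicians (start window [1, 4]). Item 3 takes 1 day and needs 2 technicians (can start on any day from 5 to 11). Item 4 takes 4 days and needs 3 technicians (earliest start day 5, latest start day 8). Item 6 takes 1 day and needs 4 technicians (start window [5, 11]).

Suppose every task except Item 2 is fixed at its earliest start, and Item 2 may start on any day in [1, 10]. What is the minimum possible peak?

9

Item 2@1: d1:7  d2:2  d3:2  d4:2  d5:9  d6:3  d7:3  d8:3  d9:0  d10:0  d11:0 → peak 9
Item 2@2: d1:5  d2:4  d3:2  d4:2  d5:9  d6:3  d7:3  d8:3  d9:0  d10:0  d11:0 → peak 9
Item 2@3: d1:5  d2:2  d3:4  d4:2  d5:9  d6:3  d7:3  d8:3  d9:0  d10:0  d11:0 → peak 9
Item 2@4: d1:5  d2:2  d3:2  d4:4  d5:9  d6:3  d7:3  d8:3  d9:0  d10:0  d11:0 → peak 9
Item 2@5: d1:5  d2:2  d3:2  d4:2  d5:11  d6:3  d7:3  d8:3  d9:0  d10:0  d11:0 → peak 11
Item 2@6: d1:5  d2:2  d3:2  d4:2  d5:9  d6:5  d7:3  d8:3  d9:0  d10:0  d11:0 → peak 9
Item 2@7: d1:5  d2:2  d3:2  d4:2  d5:9  d6:3  d7:5  d8:3  d9:0  d10:0  d11:0 → peak 9
Item 2@8: d1:5  d2:2  d3:2  d4:2  d5:9  d6:3  d7:3  d8:5  d9:0  d10:0  d11:0 → peak 9
Item 2@9: d1:5  d2:2  d3:2  d4:2  d5:9  d6:3  d7:3  d8:3  d9:2  d10:0  d11:0 → peak 9
Item 2@10: d1:5  d2:2  d3:2  d4:2  d5:9  d6:3  d7:3  d8:3  d9:0  d10:2  d11:0 → peak 9
Best is Item 2@1, peak 9.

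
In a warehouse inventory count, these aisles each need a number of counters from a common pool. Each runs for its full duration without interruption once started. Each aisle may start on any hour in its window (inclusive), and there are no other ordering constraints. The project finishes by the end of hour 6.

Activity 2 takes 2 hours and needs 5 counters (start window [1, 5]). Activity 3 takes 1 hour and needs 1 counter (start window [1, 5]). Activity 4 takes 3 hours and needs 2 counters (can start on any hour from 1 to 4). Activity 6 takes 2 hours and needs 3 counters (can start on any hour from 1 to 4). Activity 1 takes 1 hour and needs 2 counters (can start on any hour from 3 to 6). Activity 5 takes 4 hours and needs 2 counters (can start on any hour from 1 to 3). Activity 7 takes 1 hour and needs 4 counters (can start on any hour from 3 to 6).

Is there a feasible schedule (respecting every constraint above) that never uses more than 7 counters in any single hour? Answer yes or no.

yes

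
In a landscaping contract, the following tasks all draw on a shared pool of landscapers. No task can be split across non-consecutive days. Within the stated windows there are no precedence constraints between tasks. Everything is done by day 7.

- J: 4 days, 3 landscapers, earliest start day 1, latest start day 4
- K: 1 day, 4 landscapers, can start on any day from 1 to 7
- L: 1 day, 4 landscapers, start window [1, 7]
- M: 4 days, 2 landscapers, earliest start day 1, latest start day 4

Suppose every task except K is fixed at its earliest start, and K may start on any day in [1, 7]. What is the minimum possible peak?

9

K@1: d1:13  d2:5  d3:5  d4:5  d5:0  d6:0  d7:0 → peak 13
K@2: d1:9  d2:9  d3:5  d4:5  d5:0  d6:0  d7:0 → peak 9
K@3: d1:9  d2:5  d3:9  d4:5  d5:0  d6:0  d7:0 → peak 9
K@4: d1:9  d2:5  d3:5  d4:9  d5:0  d6:0  d7:0 → peak 9
K@5: d1:9  d2:5  d3:5  d4:5  d5:4  d6:0  d7:0 → peak 9
K@6: d1:9  d2:5  d3:5  d4:5  d5:0  d6:4  d7:0 → peak 9
K@7: d1:9  d2:5  d3:5  d4:5  d5:0  d6:0  d7:4 → peak 9
Best is K@2, peak 9.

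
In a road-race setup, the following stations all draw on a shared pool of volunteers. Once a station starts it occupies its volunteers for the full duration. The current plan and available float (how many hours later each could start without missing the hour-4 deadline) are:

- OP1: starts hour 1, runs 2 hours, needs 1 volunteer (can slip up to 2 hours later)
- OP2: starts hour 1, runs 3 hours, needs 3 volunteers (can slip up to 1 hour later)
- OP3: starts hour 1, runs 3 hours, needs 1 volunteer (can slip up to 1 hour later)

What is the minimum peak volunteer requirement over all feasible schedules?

5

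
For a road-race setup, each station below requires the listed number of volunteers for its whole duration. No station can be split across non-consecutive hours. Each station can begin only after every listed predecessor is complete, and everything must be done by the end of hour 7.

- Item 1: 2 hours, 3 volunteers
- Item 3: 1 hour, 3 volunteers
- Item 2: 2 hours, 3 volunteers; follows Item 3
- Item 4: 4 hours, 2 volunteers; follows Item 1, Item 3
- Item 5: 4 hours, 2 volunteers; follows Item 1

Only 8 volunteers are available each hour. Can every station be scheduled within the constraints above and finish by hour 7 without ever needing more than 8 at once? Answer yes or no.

Schedule Item 1@1, Item 3@1, Item 2@2, Item 4@3, Item 5@4: h1:6  h2:6  h3:5  h4:4  h5:4  h6:4  h7:2 — peak 6 ≤ 8.

yes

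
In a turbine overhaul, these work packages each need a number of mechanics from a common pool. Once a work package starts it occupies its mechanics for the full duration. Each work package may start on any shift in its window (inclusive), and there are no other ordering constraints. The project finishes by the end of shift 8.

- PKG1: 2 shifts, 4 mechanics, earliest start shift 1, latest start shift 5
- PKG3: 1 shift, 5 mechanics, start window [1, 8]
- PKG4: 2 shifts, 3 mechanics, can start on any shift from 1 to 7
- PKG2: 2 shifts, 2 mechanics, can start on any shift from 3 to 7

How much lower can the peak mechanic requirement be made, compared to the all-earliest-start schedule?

7

Early-start peak: s1:12  s2:7  s3:2  s4:2  s5:0  s6:0  s7:0  s8:0 ⇒ 12.
Leveled (PKG1@1, PKG3@3, PKG4@4, PKG2@4): s1:4  s2:4  s3:5  s4:5  s5:5  s6:0  s7:0  s8:0 ⇒ 5.
Reduction 12 − 5 = 7.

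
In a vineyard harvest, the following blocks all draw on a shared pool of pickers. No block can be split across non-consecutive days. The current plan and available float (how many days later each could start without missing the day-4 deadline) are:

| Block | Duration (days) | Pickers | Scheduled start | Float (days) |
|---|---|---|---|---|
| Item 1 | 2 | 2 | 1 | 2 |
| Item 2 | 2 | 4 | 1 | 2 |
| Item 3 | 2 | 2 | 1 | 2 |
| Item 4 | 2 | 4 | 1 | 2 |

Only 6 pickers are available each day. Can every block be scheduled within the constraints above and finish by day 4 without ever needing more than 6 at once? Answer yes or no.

Schedule Item 1@1, Item 2@1, Item 3@3, Item 4@3: d1:6  d2:6  d3:6  d4:6 — peak 6 ≤ 6.

yes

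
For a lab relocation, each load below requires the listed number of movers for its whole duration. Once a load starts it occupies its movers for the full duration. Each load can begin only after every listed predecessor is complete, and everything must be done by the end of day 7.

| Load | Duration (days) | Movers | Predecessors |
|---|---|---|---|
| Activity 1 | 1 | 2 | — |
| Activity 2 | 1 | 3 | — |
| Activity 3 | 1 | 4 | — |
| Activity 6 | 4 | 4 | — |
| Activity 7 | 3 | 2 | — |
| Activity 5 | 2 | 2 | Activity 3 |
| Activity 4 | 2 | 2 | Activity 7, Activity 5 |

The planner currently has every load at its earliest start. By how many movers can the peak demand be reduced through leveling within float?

Early-start peak: d1:15  d2:8  d3:8  d4:6  d5:2  d6:0  d7:0 ⇒ 15.
Leveled (Activity 1@1, Activity 2@2, Activity 3@1, Activity 6@4, Activity 7@3, Activity 5@2, Activity 4@6): d1:6  d2:5  d3:4  d4:6  d5:6  d6:6  d7:6 ⇒ 6.
Reduction 15 − 6 = 9.

9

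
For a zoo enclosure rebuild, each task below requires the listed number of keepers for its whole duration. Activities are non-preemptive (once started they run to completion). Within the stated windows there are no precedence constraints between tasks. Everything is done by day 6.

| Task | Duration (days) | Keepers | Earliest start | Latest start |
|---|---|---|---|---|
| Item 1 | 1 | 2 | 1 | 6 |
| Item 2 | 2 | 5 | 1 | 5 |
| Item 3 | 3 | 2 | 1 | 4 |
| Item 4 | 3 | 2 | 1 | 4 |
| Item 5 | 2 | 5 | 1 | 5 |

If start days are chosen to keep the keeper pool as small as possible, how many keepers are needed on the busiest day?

Early-start (Item 1@1, Item 2@1, Item 3@1, Item 4@1, Item 5@1) gives peak 16: d1:16  d2:14  d3:4  d4:0  d5:0  d6:0.
Shift Item 3→2, Item 4→3, Item 5→5.
Schedule Item 1@1, Item 2@1, Item 3@2, Item 4@3, Item 5@5: d1:7  d2:7  d3:4  d4:4  d5:7  d6:5 — peak 7.

7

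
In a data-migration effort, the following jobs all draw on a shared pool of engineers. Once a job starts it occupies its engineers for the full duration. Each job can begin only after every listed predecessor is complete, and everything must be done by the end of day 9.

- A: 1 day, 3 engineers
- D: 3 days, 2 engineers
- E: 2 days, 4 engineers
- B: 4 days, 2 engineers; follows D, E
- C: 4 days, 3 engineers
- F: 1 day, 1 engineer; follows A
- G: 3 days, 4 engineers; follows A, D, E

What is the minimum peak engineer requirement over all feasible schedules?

6

Early-start (A@1, D@1, E@1, B@4, C@1, F@2, G@4) gives peak 12: d1:12  d2:10  d3:5  d4:9  d5:6  d6:6  d7:2  d8:0  d9:0.
Shift A→4, B→5, C→3, F→5, G→7.
Schedule A@4, D@1, E@1, B@5, C@3, F@5, G@7: d1:6  d2:6  d3:5  d4:6  d5:6  d6:5  d7:6  d8:6  d9:4 — peak 6.
Total engineer-days = 50 over 9 days ⇒ peak ≥ ⌈50/9⌉ = 6, so 6 is optimal.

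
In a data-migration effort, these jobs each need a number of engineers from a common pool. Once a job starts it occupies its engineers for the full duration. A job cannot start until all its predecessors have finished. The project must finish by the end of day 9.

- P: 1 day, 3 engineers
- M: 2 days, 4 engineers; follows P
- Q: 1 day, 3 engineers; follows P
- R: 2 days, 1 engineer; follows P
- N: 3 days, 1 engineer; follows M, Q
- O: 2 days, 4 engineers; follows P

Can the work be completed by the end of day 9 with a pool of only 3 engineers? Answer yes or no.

The minimum achievable peak is 4; 3 < 4, so no feasible schedule stays within the cap.

no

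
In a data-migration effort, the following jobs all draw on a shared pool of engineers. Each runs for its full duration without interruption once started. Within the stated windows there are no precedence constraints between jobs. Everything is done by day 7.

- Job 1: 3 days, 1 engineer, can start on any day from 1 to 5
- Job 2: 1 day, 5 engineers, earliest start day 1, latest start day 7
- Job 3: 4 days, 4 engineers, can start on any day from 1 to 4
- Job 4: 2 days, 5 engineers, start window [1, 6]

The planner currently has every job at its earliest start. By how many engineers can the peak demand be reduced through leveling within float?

10

Early-start peak: d1:15  d2:10  d3:5  d4:4  d5:0  d6:0  d7:0 ⇒ 15.
Leveled (Job 1@1, Job 2@5, Job 3@1, Job 4@6): d1:5  d2:5  d3:5  d4:4  d5:5  d6:5  d7:5 ⇒ 5.
Reduction 15 − 5 = 10.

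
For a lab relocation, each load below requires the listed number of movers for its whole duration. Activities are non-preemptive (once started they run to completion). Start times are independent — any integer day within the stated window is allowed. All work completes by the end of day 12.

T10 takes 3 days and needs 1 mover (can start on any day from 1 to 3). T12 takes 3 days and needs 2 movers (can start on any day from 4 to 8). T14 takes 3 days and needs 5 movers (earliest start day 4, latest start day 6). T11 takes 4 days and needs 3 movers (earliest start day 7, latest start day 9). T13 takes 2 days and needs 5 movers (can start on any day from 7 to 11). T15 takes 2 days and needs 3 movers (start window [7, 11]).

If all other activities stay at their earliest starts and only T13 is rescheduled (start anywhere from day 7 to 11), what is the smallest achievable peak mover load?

T13@7: d1:1  d2:1  d3:1  d4:7  d5:7  d6:7  d7:11  d8:11  d9:3  d10:3  d11:0  d12:0 → peak 11
T13@8: d1:1  d2:1  d3:1  d4:7  d5:7  d6:7  d7:6  d8:11  d9:8  d10:3  d11:0  d12:0 → peak 11
T13@9: d1:1  d2:1  d3:1  d4:7  d5:7  d6:7  d7:6  d8:6  d9:8  d10:8  d11:0  d12:0 → peak 8
T13@10: d1:1  d2:1  d3:1  d4:7  d5:7  d6:7  d7:6  d8:6  d9:3  d10:8  d11:5  d12:0 → peak 8
T13@11: d1:1  d2:1  d3:1  d4:7  d5:7  d6:7  d7:6  d8:6  d9:3  d10:3  d11:5  d12:5 → peak 7
Best is T13@11, peak 7.

7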